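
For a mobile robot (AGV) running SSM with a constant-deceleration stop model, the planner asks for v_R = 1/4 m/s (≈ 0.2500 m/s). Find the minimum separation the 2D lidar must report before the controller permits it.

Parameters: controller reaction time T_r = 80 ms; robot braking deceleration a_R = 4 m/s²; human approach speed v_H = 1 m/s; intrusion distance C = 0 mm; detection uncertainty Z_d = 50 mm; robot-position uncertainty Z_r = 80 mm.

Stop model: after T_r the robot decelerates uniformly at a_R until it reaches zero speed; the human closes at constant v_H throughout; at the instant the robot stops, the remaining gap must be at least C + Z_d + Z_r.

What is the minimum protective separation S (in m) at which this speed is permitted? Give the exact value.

stop time T_s = (1/4)/4 = 0.0625 s
robot in T_r: 0.2500·0.0800 = 0.0200 m
robot covers 0.2500·0.0625 − ½·4.0000·0.0625² = 0.0078 m while stopping
human over T_r+T_s: 1.0000·(0.0800+0.0625) = 0.1425 m
C+Z_d+Z_r = 0.0000+0.0500+0.0800 = 0.1300 m
S_min ≈ 0.0200+0.0078+0.1425+0.1300  ⇒  S_min = 961/3200 m

S_min = 961/3200 m = 0.3003 m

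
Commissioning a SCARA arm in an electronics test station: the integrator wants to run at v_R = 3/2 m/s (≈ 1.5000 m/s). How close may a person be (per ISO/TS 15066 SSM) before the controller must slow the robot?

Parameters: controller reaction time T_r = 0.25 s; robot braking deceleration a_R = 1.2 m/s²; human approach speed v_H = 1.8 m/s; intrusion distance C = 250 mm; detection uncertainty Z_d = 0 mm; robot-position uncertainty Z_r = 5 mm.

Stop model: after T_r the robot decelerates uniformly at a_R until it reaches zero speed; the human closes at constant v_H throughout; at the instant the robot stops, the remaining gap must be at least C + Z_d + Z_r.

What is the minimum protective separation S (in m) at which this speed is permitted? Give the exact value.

stop time T_s = (3/2)/(6/5) = 1.2500 s
robot covers v_R·T_r = 1.5000·0.2500 = 0.3750 m before braking
robot under decel: 1.5000²/(2·1.2000) = 0.9375 m
human closes 1.8000·1.5000 = 2.7000 m
residual clearance needed = 0.2500+0.0000+0.0050 = 0.2550 m
S_min ≈ 0.3750+0.9375+2.7000+0.2550  ⇒  S_min = 1707/400 m

S_min = 1707/400 m = 4.2675 m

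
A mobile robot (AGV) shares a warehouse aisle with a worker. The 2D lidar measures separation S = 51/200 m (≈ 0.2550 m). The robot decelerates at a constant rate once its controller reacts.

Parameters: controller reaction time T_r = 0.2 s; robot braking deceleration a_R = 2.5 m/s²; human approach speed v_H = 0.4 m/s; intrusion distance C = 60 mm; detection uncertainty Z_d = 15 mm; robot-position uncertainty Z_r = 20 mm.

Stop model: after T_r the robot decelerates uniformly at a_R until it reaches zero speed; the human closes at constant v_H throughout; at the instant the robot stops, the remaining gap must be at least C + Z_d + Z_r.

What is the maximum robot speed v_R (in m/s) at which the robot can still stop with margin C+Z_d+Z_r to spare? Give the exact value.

v_R_max = 1/5 m/s = 0.2000 m/s

collect terms ⇒ (1/5)·v_R² + (9/25)·v_R + (-2/25) = 0
  disc = (9/25)² − 4·(1/5)·(-2/25) = 121/625 ; √disc = 11/25
  v_R = (−(9/25) + 11/25) / (2·(1/5)) = 1/5 m/s
check:
stop time T_s = (1/5)/(5/2) = 0.0800 s
robot covers v_R·T_r = 0.2000·0.2000 = 0.0400 m before braking
robot under decel: 0.2000²/(2·2.5000) = 0.0080 m
person approaches 0.4000·(0.2000+0.0800) = 0.1120 m
margins: 0.0600+0.0150+0.0200 = 0.0950 m
sum ≈ 0.0400+0.0080+0.1120+0.0950 ≈ 0.2550 m = S ✓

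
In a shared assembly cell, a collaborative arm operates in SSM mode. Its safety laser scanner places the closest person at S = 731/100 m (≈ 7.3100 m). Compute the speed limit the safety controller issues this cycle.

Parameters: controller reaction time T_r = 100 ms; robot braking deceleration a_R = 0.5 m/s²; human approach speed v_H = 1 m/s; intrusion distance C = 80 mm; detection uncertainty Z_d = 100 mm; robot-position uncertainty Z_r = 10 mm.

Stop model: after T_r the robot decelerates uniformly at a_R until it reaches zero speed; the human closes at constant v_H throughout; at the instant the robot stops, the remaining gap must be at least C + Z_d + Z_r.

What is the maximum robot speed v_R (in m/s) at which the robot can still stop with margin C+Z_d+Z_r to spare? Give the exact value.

v_R_max = 9/5 m/s = 1.8000 m/s

collect terms ⇒ (1)·v_R² + (21/10)·v_R + (-351/50) = 0
  disc = (21/10)² − 4·(1)·(-351/50) = 3249/100 ; √disc = 57/10
  v_R = (−(21/10) + 57/10) / (2·(1)) = 9/5 m/s
check:
braking lasts T_s = (9/5)/(1/2) = 3.6000 s
reaction-phase robot travel = 1.8000·0.1000 = 0.1800 m
robot covers 1.8000·3.6000 − ½·0.5000·3.6000² = 3.2400 m while stopping
human closes 1.0000·3.7000 = 3.7000 m
C+Z_d+Z_r = 0.0800+0.1000+0.0100 = 0.1900 m
sum ≈ 0.1800+3.2400+3.7000+0.1900 ≈ 7.3100 m = S ✓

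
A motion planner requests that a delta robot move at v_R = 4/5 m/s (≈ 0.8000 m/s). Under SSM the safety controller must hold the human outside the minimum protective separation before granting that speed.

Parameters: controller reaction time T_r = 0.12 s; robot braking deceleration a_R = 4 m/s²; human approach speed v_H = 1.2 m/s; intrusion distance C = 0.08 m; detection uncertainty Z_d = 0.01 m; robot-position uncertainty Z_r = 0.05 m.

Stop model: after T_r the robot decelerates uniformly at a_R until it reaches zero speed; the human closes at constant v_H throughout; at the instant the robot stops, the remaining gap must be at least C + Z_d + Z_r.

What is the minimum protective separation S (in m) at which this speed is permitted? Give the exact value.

S_min = 7/10 m = 0.7000 m

braking lasts T_s = (4/5)/4 = 0.2000 s
robot covers v_R·T_r = 0.8000·0.1200 = 0.0960 m before braking
robot under decel: 0.8000²/(2·4.0000) = 0.0800 m
human over T_r+T_s: 1.2000·(0.1200+0.2000) = 0.3840 m
residual clearance needed = 0.0800+0.0100+0.0500 = 0.1400 m
S_min ≈ 0.0960+0.0800+0.3840+0.1400  ⇒  S_min = 7/10 m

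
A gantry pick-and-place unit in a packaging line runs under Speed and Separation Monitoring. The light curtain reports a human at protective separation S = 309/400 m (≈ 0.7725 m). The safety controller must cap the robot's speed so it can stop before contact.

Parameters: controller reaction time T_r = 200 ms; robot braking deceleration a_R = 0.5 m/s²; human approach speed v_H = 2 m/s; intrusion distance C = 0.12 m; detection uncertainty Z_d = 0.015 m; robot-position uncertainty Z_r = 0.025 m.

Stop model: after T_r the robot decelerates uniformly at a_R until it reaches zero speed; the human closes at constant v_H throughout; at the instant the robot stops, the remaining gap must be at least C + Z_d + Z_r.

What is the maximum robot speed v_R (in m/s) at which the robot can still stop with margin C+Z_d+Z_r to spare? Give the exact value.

v_R_max = 1/20 m/s = 0.0500 m/s

collect terms ⇒ (1)·v_R² + (21/5)·v_R + (-17/80) = 0
  disc = (21/5)² − 4·(1)·(-17/80) = 1849/100 ; √disc = 43/10
  v_R = (−(21/5) + 43/10) / (2·(1)) = 1/20 m/s
check:
stop time T_s = (1/20)/(1/2) = 0.1000 s
robot covers v_R·T_r = 0.0500·0.2000 = 0.0100 m before braking
robot under decel: 0.0500²/(2·0.5000) = 0.0025 m
human closes 2.0000·0.3000 = 0.6000 m
C+Z_d+Z_r = 0.1200+0.0150+0.0250 = 0.1600 m
sum ≈ 0.0100+0.0025+0.6000+0.1600 ≈ 0.7725 m = S ✓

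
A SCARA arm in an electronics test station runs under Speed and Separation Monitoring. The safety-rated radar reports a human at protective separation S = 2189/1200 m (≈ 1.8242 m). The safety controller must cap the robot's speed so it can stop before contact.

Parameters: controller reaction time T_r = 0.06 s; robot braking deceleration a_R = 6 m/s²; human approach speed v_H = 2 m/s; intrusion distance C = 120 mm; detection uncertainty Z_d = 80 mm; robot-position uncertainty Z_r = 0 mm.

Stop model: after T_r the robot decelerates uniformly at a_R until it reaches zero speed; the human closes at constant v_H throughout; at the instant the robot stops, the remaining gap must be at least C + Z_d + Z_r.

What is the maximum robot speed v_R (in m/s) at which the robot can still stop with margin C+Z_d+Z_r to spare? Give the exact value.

v_R_max = 5/2 m/s = 2.5000 m/s

quadratic (1/12)·v² + (59/150)·v + (-361/240) = 0
  disc = (59/150)² − 4·(1/12)·(-361/240) = 6561/10000 ; √disc = 81/100
  v_R = (−(59/150) + 81/100) / (2·(1/12)) = 5/2 m/s
check:
stop time T_s = (5/2)/6 = 0.4167 s
robot in T_r: 2.5000·0.0600 = 0.1500 m
robot covers 2.5000·0.4167 − ½·6.0000·0.4167² = 0.5208 m while stopping
person approaches 2.0000·(0.0600+0.4167) = 0.9533 m
residual clearance needed = 0.1200+0.0800+0.0000 = 0.2000 m
sum ≈ 0.1500+0.5208+0.9533+0.2000 ≈ 1.8242 m = S ✓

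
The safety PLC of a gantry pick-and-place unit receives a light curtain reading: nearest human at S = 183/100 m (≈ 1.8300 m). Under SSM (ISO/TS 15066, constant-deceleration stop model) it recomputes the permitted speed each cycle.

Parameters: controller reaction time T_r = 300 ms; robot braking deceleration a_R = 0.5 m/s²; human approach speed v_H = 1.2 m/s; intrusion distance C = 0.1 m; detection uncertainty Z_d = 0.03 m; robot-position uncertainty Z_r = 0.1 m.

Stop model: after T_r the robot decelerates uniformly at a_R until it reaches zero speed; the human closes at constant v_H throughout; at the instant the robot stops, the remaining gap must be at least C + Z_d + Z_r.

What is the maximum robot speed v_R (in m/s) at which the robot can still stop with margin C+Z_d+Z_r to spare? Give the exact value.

v_R_max = 2/5 m/s = 0.4000 m/s

at the boundary: (1)·v² + (27/10)·v + (-31/25) = 0
  disc = (27/10)² − 4·(1)·(-31/25) = 49/4 ; √disc = 7/2
  v_R = (−(27/10) + 7/2) / (2·(1)) = 2/5 m/s
check:
braking lasts T_s = (2/5)/(1/2) = 0.8000 s
robot in T_r: 0.4000·0.3000 = 0.1200 m
braking distance = 0.4000²/(2·0.5000) = 0.1600 m
person approaches 1.2000·(0.3000+0.8000) = 1.3200 m
residual clearance needed = 0.1000+0.0300+0.1000 = 0.2300 m
sum ≈ 0.1200+0.1600+1.3200+0.2300 ≈ 1.8300 m = S ✓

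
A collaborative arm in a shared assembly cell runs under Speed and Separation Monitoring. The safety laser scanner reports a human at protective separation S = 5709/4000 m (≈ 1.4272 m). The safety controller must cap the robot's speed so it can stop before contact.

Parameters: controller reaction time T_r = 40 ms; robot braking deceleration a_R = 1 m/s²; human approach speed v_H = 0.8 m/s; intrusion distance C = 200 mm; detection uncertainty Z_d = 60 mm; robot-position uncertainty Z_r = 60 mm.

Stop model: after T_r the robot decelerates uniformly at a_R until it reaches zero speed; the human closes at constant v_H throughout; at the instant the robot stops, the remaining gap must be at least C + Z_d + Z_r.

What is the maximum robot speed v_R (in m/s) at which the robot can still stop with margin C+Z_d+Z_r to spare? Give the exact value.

v_R_max = 17/20 m/s = 0.8500 m/s

collect terms ⇒ (1/2)·v_R² + (21/25)·v_R + (-4301/4000) = 0
  disc = (21/25)² − 4·(1/2)·(-4301/4000) = 28561/10000 ; √disc = 169/100
  v_R = (−(21/25) + 169/100) / (2·(1/2)) = 17/20 m/s
check:
T_s = v_R/a_R = (17/20)/1 = 0.8500 s
robot covers v_R·T_r = 0.8500·0.0400 = 0.0340 m before braking
robot under decel: 0.8500²/(2·1.0000) = 0.3613 m
human closes 0.8000·0.8900 = 0.7120 m
margins: 0.2000+0.0600+0.0600 = 0.3200 m
sum ≈ 0.0340+0.3613+0.7120+0.3200 ≈ 1.4272 m = S ✓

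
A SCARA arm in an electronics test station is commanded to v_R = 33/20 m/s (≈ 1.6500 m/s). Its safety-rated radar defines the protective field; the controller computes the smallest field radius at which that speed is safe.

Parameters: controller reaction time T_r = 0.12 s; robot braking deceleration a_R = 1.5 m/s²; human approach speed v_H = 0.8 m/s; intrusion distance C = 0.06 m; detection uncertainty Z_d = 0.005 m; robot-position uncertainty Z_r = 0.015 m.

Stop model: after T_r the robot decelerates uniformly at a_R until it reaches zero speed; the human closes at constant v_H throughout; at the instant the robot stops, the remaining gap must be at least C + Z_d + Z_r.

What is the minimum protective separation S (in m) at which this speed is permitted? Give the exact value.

T_s = v_R/a_R = (33/20)/(3/2) = 1.1000 s
robot in T_r: 1.6500·0.1200 = 0.1980 m
braking distance = 1.6500²/(2·1.5000) = 0.9075 m
human over T_r+T_s: 0.8000·(0.1200+1.1000) = 0.9760 m
residual clearance needed = 0.0600+0.0050+0.0150 = 0.0800 m
S_min ≈ 0.1980+0.9075+0.9760+0.0800  ⇒  S_min = 4323/2000 m

S_min = 4323/2000 m = 2.1615 m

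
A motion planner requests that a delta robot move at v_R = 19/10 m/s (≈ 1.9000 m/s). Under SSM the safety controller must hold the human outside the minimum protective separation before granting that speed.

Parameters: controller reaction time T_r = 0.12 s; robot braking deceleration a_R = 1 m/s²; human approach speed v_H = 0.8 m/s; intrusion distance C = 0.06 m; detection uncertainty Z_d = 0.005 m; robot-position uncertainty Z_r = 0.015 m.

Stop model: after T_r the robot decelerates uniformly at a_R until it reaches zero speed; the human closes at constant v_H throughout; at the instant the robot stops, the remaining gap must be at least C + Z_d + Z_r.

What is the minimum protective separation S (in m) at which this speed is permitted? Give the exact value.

T_s = v_R/a_R = (19/10)/1 = 1.9000 s
reaction-phase robot travel = 1.9000·0.1200 = 0.2280 m
robot covers 1.9000·1.9000 − ½·1.0000·1.9000² = 1.8050 m while stopping
person approaches 0.8000·(0.1200+1.9000) = 1.6160 m
margins: 0.0600+0.0050+0.0150 = 0.0800 m
S_min ≈ 0.2280+1.8050+1.6160+0.0800  ⇒  S_min = 3729/1000 m

S_min = 3729/1000 m = 3.7290 m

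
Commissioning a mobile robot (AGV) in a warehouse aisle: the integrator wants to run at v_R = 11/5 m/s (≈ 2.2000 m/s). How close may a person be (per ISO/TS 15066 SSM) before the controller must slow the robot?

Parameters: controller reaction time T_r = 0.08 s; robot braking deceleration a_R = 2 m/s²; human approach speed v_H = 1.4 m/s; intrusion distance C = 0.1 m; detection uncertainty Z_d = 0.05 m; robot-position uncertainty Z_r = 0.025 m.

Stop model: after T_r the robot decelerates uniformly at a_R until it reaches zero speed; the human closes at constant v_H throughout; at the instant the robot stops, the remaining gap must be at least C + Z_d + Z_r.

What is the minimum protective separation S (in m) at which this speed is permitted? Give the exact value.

T_s = v_R/a_R = (11/5)/2 = 1.1000 s
robot in T_r: 2.2000·0.0800 = 0.1760 m
robot covers 2.2000·1.1000 − ½·2.0000·1.1000² = 1.2100 m while stopping
human closes 1.4000·1.1800 = 1.6520 m
residual clearance needed = 0.1000+0.0500+0.0250 = 0.1750 m
S_min ≈ 0.1760+1.2100+1.6520+0.1750  ⇒  S_min = 3213/1000 m

S_min = 3213/1000 m = 3.2130 m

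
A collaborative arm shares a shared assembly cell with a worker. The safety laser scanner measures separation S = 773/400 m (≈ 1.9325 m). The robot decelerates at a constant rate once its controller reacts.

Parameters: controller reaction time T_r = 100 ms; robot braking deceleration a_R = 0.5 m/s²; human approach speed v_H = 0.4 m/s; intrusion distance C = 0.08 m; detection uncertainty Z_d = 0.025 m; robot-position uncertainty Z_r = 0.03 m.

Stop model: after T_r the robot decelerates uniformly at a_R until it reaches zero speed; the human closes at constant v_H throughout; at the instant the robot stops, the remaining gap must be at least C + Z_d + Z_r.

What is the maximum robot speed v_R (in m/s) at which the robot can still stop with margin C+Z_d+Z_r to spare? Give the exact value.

v_R_max = 19/20 m/s = 0.9500 m/s

quadratic (1)·v² + (9/10)·v + (-703/400) = 0
  disc = (9/10)² − 4·(1)·(-703/400) = 196/25 ; √disc = 14/5
  v_R = (−(9/10) + 14/5) / (2·(1)) = 19/20 m/s
check:
stop time T_s = (19/20)/(1/2) = 1.9000 s
robot in T_r: 0.9500·0.1000 = 0.0950 m
braking distance = 0.9500²/(2·0.5000) = 0.9025 m
person approaches 0.4000·(0.1000+1.9000) = 0.8000 m
margins: 0.0800+0.0250+0.0300 = 0.1350 m
sum ≈ 0.0950+0.9025+0.8000+0.1350 ≈ 1.9325 m = S ✓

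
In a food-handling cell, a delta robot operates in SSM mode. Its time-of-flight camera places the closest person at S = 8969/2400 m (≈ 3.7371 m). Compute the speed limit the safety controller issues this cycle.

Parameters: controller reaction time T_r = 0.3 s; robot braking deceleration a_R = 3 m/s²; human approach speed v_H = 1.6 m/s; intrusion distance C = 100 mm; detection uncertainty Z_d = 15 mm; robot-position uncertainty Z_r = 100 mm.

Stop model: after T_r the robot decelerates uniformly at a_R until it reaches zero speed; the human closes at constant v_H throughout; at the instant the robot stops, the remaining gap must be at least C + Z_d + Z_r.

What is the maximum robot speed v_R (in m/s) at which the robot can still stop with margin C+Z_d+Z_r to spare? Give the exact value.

collect terms ⇒ (1/6)·v_R² + (5/6)·v_R + (-7301/2400) = 0
  disc = (5/6)² − 4·(1/6)·(-7301/2400) = 1089/400 ; √disc = 33/20
  v_R = (−(5/6) + 33/20) / (2·(1/6)) = 49/20 m/s
check:
braking lasts T_s = (49/20)/3 = 0.8167 s
robot in T_r: 2.4500·0.3000 = 0.7350 m
robot covers 2.4500·0.8167 − ½·3.0000·0.8167² = 1.0004 m while stopping
human closes 1.6000·1.1167 = 1.7867 m
margins: 0.1000+0.0150+0.1000 = 0.2150 m
sum ≈ 0.7350+1.0004+1.7867+0.2150 ≈ 3.7371 m = S ✓

v_R_max = 49/20 m/s = 2.4500 m/s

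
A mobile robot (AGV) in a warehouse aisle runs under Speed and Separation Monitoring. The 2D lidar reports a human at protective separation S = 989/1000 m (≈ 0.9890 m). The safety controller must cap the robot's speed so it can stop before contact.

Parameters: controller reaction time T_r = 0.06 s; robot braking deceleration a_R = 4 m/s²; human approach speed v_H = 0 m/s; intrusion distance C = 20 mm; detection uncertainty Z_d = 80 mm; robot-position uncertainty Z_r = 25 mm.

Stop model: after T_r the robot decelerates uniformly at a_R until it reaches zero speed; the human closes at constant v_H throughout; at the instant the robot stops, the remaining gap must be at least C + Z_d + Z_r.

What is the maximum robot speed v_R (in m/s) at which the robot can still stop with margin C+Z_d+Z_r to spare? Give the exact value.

v_R_max = 12/5 m/s = 2.4000 m/s

at the boundary: (1/8)·v² + (3/50)·v + (-108/125) = 0
  disc = (3/50)² − 4·(1/8)·(-108/125) = 1089/2500 ; √disc = 33/50
  v_R = (−(3/50) + 33/50) / (2·(1/8)) = 12/5 m/s
check:
T_s = v_R/a_R = (12/5)/4 = 0.6000 s
robot covers v_R·T_r = 2.4000·0.0600 = 0.1440 m before braking
robot under decel: 2.4000²/(2·4.0000) = 0.7200 m
human closes 0.0000·0.6600 = 0.0000 m
residual clearance needed = 0.0200+0.0800+0.0250 = 0.1250 m
sum ≈ 0.1440+0.7200+0.0000+0.1250 ≈ 0.9890 m = S ✓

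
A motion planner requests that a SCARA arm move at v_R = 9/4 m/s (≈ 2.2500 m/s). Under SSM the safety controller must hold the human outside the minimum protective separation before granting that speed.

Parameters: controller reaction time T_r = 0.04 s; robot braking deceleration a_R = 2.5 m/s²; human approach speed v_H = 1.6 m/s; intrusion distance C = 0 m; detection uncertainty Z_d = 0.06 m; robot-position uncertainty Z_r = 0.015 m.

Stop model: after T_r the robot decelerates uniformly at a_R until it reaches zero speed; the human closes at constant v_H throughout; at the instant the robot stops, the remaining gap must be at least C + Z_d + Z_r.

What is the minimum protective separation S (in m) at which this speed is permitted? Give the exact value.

S_min = 5363/2000 m = 2.6815 m

stop time T_s = (9/4)/(5/2) = 0.9000 s
reaction-phase robot travel = 2.2500·0.0400 = 0.0900 m
robot under decel: 2.2500²/(2·2.5000) = 1.0125 m
human closes 1.6000·0.9400 = 1.5040 m
C+Z_d+Z_r = 0.0000+0.0600+0.0150 = 0.0750 m
S_min ≈ 0.0900+1.0125+1.5040+0.0750  ⇒  S_min = 5363/2000 m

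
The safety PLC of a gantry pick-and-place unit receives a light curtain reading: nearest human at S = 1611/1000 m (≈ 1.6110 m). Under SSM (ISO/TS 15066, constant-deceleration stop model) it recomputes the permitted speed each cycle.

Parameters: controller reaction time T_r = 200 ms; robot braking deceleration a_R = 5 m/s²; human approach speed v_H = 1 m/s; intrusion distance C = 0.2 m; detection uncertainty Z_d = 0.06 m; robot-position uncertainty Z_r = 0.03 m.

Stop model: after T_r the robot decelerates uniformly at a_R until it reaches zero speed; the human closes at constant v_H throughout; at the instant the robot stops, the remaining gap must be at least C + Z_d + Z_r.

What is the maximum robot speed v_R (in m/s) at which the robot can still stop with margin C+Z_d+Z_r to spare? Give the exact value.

quadratic (1/10)·v² + (2/5)·v + (-1121/1000) = 0
  disc = (2/5)² − 4·(1/10)·(-1121/1000) = 1521/2500 ; √disc = 39/50
  v_R = (−(2/5) + 39/50) / (2·(1/10)) = 19/10 m/s
check:
braking lasts T_s = (19/10)/5 = 0.3800 s
robot in T_r: 1.9000·0.2000 = 0.3800 m
robot under decel: 1.9000²/(2·5.0000) = 0.3610 m
human closes 1.0000·0.5800 = 0.5800 m
residual clearance needed = 0.2000+0.0600+0.0300 = 0.2900 m
sum ≈ 0.3800+0.3610+0.5800+0.2900 ≈ 1.6110 m = S ✓

v_R_max = 19/10 m/s = 1.9000 m/s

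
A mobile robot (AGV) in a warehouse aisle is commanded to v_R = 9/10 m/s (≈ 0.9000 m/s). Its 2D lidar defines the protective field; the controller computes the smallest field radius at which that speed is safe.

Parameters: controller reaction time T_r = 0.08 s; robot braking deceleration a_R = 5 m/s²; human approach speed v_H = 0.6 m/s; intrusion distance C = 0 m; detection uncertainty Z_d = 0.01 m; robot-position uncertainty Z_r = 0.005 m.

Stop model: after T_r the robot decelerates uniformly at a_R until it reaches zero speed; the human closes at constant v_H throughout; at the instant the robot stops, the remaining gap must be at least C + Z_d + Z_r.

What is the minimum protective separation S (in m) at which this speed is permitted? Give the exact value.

stop time T_s = (9/10)/5 = 0.1800 s
reaction-phase robot travel = 0.9000·0.0800 = 0.0720 m
robot covers 0.9000·0.1800 − ½·5.0000·0.1800² = 0.0810 m while stopping
human closes 0.6000·0.2600 = 0.1560 m
residual clearance needed = 0.0000+0.0100+0.0050 = 0.0150 m
S_min ≈ 0.0720+0.0810+0.1560+0.0150  ⇒  S_min = 81/250 m

S_min = 81/250 m = 0.3240 m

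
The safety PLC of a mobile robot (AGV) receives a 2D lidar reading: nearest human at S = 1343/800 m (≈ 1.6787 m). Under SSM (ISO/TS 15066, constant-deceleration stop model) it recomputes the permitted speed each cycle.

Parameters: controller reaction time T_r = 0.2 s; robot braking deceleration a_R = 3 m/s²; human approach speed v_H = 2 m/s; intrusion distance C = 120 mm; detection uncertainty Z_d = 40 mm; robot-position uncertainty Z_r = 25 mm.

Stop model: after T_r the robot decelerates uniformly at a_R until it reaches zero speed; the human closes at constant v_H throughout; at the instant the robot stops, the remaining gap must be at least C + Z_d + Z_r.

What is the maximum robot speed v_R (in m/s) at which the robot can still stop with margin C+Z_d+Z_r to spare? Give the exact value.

v_R_max = 21/20 m/s = 1.0500 m/s

quadratic (1/6)·v² + (13/15)·v + (-35/32) = 0
  disc = (13/15)² − 4·(1/6)·(-35/32) = 5329/3600 ; √disc = 73/60
  v_R = (−(13/15) + 73/60) / (2·(1/6)) = 21/20 m/s
check:
braking lasts T_s = (21/20)/3 = 0.3500 s
robot covers v_R·T_r = 1.0500·0.2000 = 0.2100 m before braking
robot under decel: 1.0500²/(2·3.0000) = 0.1837 m
person approaches 2.0000·(0.2000+0.3500) = 1.1000 m
C+Z_d+Z_r = 0.1200+0.0400+0.0250 = 0.1850 m
sum ≈ 0.2100+0.1837+1.1000+0.1850 ≈ 1.6787 m = S ✓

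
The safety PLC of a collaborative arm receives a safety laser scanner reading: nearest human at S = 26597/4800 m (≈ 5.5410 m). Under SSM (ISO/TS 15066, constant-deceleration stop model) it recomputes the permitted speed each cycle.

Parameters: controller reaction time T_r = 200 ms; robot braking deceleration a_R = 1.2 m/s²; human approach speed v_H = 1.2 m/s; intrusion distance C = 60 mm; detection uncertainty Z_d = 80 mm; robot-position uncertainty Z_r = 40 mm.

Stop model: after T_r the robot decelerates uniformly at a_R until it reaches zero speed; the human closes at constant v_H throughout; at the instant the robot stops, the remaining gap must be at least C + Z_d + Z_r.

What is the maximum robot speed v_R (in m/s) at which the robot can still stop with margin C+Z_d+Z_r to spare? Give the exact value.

at the boundary: (5/12)·v² + (6/5)·v + (-24581/4800) = 0
  disc = (6/5)² − 4·(5/12)·(-24581/4800) = 143641/14400 ; √disc = 379/120
  v_R = (−(6/5) + 379/120) / (2·(5/12)) = 47/20 m/s
check:
stop time T_s = (47/20)/(6/5) = 1.9583 s
reaction-phase robot travel = 2.3500·0.2000 = 0.4700 m
robot covers 2.3500·1.9583 − ½·1.2000·1.9583² = 2.3010 m while stopping
human over T_r+T_s: 1.2000·(0.2000+1.9583) = 2.5900 m
residual clearance needed = 0.0600+0.0800+0.0400 = 0.1800 m
sum ≈ 0.4700+2.3010+2.5900+0.1800 ≈ 5.5410 m = S ✓

v_R_max = 47/20 m/s = 2.3500 m/s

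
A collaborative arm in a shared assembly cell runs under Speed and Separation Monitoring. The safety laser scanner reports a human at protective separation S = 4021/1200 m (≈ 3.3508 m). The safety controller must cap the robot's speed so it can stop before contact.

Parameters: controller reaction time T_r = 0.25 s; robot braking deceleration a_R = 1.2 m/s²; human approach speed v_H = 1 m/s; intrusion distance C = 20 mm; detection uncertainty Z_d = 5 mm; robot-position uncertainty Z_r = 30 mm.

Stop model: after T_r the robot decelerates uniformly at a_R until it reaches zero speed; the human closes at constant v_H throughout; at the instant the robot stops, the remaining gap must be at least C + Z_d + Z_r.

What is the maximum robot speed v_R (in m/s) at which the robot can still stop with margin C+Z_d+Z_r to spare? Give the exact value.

v_R_max = 17/10 m/s = 1.7000 m/s

at the boundary: (5/12)·v² + (13/12)·v + (-731/240) = 0
  disc = (13/12)² − 4·(5/12)·(-731/240) = 25/4 ; √disc = 5/2
  v_R = (−(13/12) + 5/2) / (2·(5/12)) = 17/10 m/s
check:
braking lasts T_s = (17/10)/(6/5) = 1.4167 s
robot in T_r: 1.7000·0.2500 = 0.4250 m
robot under decel: 1.7000²/(2·1.2000) = 1.2042 m
human over T_r+T_s: 1.0000·(0.2500+1.4167) = 1.6667 m
margins: 0.0200+0.0050+0.0300 = 0.0550 m
sum ≈ 0.4250+1.2042+1.6667+0.0550 ≈ 3.3508 m = S ✓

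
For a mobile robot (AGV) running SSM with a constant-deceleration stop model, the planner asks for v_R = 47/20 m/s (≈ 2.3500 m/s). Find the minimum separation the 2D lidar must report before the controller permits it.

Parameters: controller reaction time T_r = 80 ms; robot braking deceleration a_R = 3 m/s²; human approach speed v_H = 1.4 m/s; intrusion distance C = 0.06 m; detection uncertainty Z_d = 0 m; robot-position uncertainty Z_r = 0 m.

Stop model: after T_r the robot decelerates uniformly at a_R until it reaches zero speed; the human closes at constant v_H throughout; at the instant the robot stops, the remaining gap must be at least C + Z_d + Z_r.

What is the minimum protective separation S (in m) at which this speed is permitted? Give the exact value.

S_min = 1141/480 m = 2.3771 m

braking lasts T_s = (47/20)/3 = 0.7833 s
robot covers v_R·T_r = 2.3500·0.0800 = 0.1880 m before braking
braking distance = 2.3500²/(2·3.0000) = 0.9204 m
person approaches 1.4000·(0.0800+0.7833) = 1.2087 m
margins: 0.0600+0.0000+0.0000 = 0.0600 m
S_min ≈ 0.1880+0.9204+1.2087+0.0600  ⇒  S_min = 1141/480 m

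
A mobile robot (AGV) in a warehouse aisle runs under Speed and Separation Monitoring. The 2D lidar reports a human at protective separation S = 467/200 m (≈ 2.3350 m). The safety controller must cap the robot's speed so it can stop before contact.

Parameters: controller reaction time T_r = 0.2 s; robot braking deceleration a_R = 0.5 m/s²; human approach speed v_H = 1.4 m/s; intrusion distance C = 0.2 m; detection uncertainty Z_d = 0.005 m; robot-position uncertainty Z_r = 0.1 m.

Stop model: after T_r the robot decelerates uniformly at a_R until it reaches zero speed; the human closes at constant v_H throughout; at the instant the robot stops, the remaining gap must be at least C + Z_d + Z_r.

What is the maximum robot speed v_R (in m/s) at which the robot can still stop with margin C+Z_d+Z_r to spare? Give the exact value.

collect terms ⇒ (1)·v_R² + (3)·v_R + (-7/4) = 0
  disc = (3)² − 4·(1)·(-7/4) = 16 ; √disc = 4
  v_R = (−(3) + 4) / (2·(1)) = 1/2 m/s
check:
braking lasts T_s = (1/2)/(1/2) = 1.0000 s
robot in T_r: 0.5000·0.2000 = 0.1000 m
robot under decel: 0.5000²/(2·0.5000) = 0.2500 m
human closes 1.4000·1.2000 = 1.6800 m
residual clearance needed = 0.2000+0.0050+0.1000 = 0.3050 m
sum ≈ 0.1000+0.2500+1.6800+0.3050 ≈ 2.3350 m = S ✓

v_R_max = 1/2 m/s = 0.5000 m/s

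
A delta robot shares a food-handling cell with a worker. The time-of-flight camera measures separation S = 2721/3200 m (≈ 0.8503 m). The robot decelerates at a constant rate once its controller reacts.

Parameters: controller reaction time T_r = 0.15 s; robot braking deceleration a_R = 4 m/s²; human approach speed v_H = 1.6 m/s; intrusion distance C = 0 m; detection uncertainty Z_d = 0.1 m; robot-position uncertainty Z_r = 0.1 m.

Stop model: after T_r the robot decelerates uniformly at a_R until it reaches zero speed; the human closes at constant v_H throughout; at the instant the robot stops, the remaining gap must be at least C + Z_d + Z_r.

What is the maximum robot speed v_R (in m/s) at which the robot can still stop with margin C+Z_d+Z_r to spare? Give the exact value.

v_R_max = 13/20 m/s = 0.6500 m/s

at the boundary: (1/8)·v² + (11/20)·v + (-1313/3200) = 0
  disc = (11/20)² − 4·(1/8)·(-1313/3200) = 3249/6400 ; √disc = 57/80
  v_R = (−(11/20) + 57/80) / (2·(1/8)) = 13/20 m/s
check:
stop time T_s = (13/20)/4 = 0.1625 s
reaction-phase robot travel = 0.6500·0.1500 = 0.0975 m
braking distance = 0.6500²/(2·4.0000) = 0.0528 m
human closes 1.6000·0.3125 = 0.5000 m
margins: 0.0000+0.1000+0.1000 = 0.2000 m
sum ≈ 0.0975+0.0528+0.5000+0.2000 ≈ 0.8503 m = S ✓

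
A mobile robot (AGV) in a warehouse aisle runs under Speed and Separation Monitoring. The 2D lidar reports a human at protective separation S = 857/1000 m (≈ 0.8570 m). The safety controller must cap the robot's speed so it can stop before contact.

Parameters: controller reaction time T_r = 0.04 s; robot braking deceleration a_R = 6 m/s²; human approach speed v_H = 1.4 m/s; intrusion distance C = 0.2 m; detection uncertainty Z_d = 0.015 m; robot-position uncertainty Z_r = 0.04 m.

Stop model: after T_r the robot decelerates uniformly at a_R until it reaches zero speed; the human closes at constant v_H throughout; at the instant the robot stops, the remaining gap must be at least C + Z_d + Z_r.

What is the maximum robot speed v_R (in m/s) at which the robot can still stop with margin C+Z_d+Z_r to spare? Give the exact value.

collect terms ⇒ (1/12)·v_R² + (41/150)·v_R + (-273/500) = 0
  disc = (41/150)² − 4·(1/12)·(-273/500) = 1444/5625 ; √disc = 38/75
  v_R = (−(41/150) + 38/75) / (2·(1/12)) = 7/5 m/s
check:
stop time T_s = (7/5)/6 = 0.2333 s
robot in T_r: 1.4000·0.0400 = 0.0560 m
braking distance = 1.4000²/(2·6.0000) = 0.1633 m
person approaches 1.4000·(0.0400+0.2333) = 0.3827 m
residual clearance needed = 0.2000+0.0150+0.0400 = 0.2550 m
sum ≈ 0.0560+0.1633+0.3827+0.2550 ≈ 0.8570 m = S ✓

v_R_max = 7/5 m/s = 1.4000 m/s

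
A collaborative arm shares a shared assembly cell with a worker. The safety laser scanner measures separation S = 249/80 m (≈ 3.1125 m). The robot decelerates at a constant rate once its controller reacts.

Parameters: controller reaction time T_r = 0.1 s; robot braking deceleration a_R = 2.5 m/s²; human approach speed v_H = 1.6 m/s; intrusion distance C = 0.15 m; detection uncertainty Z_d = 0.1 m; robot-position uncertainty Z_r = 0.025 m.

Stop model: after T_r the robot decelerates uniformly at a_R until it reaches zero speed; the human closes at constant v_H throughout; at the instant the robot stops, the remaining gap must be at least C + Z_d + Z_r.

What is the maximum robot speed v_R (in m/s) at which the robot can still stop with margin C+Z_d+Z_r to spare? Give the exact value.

v_R_max = 9/4 m/s = 2.2500 m/s

quadratic (1/5)·v² + (37/50)·v + (-1071/400) = 0
  disc = (37/50)² − 4·(1/5)·(-1071/400) = 1681/625 ; √disc = 41/25
  v_R = (−(37/50) + 41/25) / (2·(1/5)) = 9/4 m/s
check:
braking lasts T_s = (9/4)/(5/2) = 0.9000 s
robot in T_r: 2.2500·0.1000 = 0.2250 m
robot under decel: 2.2500²/(2·2.5000) = 1.0125 m
human closes 1.6000·1.0000 = 1.6000 m
margins: 0.1500+0.1000+0.0250 = 0.2750 m
sum ≈ 0.2250+1.0125+1.6000+0.2750 ≈ 3.1125 m = S ✓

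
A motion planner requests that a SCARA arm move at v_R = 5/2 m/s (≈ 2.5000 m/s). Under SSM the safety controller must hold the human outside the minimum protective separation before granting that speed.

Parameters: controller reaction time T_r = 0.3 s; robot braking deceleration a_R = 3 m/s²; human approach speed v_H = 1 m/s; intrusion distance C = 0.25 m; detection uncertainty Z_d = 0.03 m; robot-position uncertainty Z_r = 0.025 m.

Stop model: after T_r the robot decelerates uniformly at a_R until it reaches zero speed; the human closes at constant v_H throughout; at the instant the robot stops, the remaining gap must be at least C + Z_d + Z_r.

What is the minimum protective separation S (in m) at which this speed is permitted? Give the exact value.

stop time T_s = (5/2)/3 = 0.8333 s
robot in T_r: 2.5000·0.3000 = 0.7500 m
braking distance = 2.5000²/(2·3.0000) = 1.0417 m
person approaches 1.0000·(0.3000+0.8333) = 1.1333 m
margins: 0.2500+0.0300+0.0250 = 0.3050 m
S_min ≈ 0.7500+1.0417+1.1333+0.3050  ⇒  S_min = 323/100 m

S_min = 323/100 m = 3.2300 m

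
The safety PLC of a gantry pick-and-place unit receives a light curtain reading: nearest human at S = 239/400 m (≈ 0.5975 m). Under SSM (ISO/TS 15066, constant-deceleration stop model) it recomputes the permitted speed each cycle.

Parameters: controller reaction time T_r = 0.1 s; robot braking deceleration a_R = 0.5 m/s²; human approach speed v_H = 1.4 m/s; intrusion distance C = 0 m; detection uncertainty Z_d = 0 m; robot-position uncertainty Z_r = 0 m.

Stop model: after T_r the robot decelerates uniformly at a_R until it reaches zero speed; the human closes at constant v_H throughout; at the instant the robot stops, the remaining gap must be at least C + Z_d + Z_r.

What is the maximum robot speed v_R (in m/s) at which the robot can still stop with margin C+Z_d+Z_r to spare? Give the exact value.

v_R_max = 3/20 m/s = 0.1500 m/s

collect terms ⇒ (1)·v_R² + (29/10)·v_R + (-183/400) = 0
  disc = (29/10)² − 4·(1)·(-183/400) = 256/25 ; √disc = 16/5
  v_R = (−(29/10) + 16/5) / (2·(1)) = 3/20 m/s
check:
T_s = v_R/a_R = (3/20)/(1/2) = 0.3000 s
robot covers v_R·T_r = 0.1500·0.1000 = 0.0150 m before braking
robot covers 0.1500·0.3000 − ½·0.5000·0.3000² = 0.0225 m while stopping
human over T_r+T_s: 1.4000·(0.1000+0.3000) = 0.5600 m
residual clearance needed = 0.0000+0.0000+0.0000 = 0.0000 m
sum ≈ 0.0150+0.0225+0.5600+0.0000 ≈ 0.5975 m = S ✓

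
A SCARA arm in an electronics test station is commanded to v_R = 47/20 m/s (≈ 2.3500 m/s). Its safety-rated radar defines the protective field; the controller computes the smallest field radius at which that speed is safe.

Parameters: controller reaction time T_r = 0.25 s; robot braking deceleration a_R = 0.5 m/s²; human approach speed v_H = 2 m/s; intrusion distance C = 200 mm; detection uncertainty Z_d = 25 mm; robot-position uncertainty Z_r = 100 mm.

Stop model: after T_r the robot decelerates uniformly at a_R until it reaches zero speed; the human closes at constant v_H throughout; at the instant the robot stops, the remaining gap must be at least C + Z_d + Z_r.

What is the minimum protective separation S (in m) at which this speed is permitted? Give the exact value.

S_min = 3267/200 m = 16.3350 m

braking lasts T_s = (47/20)/(1/2) = 4.7000 s
robot in T_r: 2.3500·0.2500 = 0.5875 m
robot covers 2.3500·4.7000 − ½·0.5000·4.7000² = 5.5225 m while stopping
human closes 2.0000·4.9500 = 9.9000 m
margins: 0.2000+0.0250+0.1000 = 0.3250 m
S_min ≈ 0.5875+5.5225+9.9000+0.3250  ⇒  S_min = 3267/200 m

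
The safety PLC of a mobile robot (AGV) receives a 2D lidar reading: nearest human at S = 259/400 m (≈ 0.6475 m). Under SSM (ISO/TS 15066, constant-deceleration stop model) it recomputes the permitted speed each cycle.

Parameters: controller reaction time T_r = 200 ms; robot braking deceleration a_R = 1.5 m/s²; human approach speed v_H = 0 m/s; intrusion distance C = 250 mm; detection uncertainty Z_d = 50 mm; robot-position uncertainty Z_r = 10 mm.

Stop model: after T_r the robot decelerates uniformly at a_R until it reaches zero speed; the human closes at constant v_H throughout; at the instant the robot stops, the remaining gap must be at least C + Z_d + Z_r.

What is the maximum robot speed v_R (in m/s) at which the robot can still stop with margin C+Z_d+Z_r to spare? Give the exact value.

quadratic (1/3)·v² + (1/5)·v + (-27/80) = 0
  disc = (1/5)² − 4·(1/3)·(-27/80) = 49/100 ; √disc = 7/10
  v_R = (−(1/5) + 7/10) / (2·(1/3)) = 3/4 m/s
check:
braking lasts T_s = (3/4)/(3/2) = 0.5000 s
robot covers v_R·T_r = 0.7500·0.2000 = 0.1500 m before braking
robot under decel: 0.7500²/(2·1.5000) = 0.1875 m
person approaches 0.0000·(0.2000+0.5000) = 0.0000 m
C+Z_d+Z_r = 0.2500+0.0500+0.0100 = 0.3100 m
sum ≈ 0.1500+0.1875+0.0000+0.3100 ≈ 0.6475 m = S ✓

v_R_max = 3/4 m/s = 0.7500 m/s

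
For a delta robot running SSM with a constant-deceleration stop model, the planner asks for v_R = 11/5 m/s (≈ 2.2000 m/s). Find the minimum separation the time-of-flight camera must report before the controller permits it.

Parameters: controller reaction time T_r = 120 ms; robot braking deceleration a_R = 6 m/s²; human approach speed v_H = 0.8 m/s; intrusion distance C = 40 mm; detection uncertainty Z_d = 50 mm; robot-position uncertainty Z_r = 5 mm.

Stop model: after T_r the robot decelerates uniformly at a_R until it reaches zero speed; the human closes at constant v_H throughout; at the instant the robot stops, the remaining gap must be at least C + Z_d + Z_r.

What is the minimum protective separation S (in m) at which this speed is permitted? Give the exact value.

stop time T_s = (11/5)/6 = 0.3667 s
robot covers v_R·T_r = 2.2000·0.1200 = 0.2640 m before braking
robot under decel: 2.2000²/(2·6.0000) = 0.4033 m
human closes 0.8000·0.4867 = 0.3893 m
margins: 0.0400+0.0500+0.0050 = 0.0950 m
S_min ≈ 0.2640+0.4033+0.3893+0.0950  ⇒  S_min = 691/600 m

S_min = 691/600 m = 1.1517 m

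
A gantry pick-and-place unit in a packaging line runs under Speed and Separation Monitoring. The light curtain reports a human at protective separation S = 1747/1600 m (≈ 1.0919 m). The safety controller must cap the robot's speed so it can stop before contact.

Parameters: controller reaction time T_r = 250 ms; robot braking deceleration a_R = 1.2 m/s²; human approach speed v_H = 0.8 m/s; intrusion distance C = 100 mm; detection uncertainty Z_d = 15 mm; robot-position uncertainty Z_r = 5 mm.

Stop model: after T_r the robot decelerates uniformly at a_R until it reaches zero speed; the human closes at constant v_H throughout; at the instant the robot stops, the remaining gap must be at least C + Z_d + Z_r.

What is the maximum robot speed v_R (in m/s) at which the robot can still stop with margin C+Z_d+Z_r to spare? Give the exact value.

quadratic (5/12)·v² + (11/12)·v + (-247/320) = 0
  disc = (11/12)² − 4·(5/12)·(-247/320) = 1225/576 ; √disc = 35/24
  v_R = (−(11/12) + 35/24) / (2·(5/12)) = 13/20 m/s
check:
braking lasts T_s = (13/20)/(6/5) = 0.5417 s
robot in T_r: 0.6500·0.2500 = 0.1625 m
robot covers 0.6500·0.5417 − ½·1.2000·0.5417² = 0.1760 m while stopping
person approaches 0.8000·(0.2500+0.5417) = 0.6333 m
C+Z_d+Z_r = 0.1000+0.0150+0.0050 = 0.1200 m
sum ≈ 0.1625+0.1760+0.6333+0.1200 ≈ 1.0919 m = S ✓

v_R_max = 13/20 m/s = 0.6500 m/s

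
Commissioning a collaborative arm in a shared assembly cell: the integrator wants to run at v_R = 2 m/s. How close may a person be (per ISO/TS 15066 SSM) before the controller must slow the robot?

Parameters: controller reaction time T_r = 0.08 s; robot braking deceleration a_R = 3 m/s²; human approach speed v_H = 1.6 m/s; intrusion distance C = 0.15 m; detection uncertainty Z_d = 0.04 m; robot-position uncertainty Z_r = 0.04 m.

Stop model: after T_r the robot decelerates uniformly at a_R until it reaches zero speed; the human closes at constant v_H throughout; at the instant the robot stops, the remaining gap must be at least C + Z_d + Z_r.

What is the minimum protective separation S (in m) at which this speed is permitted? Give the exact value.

S_min = 3377/1500 m = 2.2513 m

stop time T_s = 2/3 = 0.6667 s
reaction-phase robot travel = 2.0000·0.0800 = 0.1600 m
robot covers 2.0000·0.6667 − ½·3.0000·0.6667² = 0.6667 m while stopping
human over T_r+T_s: 1.6000·(0.0800+0.6667) = 1.1947 m
margins: 0.1500+0.0400+0.0400 = 0.2300 m
S_min ≈ 0.1600+0.6667+1.1947+0.2300  ⇒  S_min = 3377/1500 m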